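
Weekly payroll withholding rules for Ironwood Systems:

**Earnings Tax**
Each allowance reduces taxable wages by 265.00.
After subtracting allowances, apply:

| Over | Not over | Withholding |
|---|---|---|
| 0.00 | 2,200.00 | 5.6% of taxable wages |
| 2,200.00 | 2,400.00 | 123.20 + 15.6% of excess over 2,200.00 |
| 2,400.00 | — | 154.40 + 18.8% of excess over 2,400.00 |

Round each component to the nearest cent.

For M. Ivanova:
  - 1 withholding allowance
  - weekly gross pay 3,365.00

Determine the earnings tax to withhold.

Earnings Tax: taxable = 3,365.00 − 1×265.00 = 3,100.00
  154.40 + 18.8% × (3,100.00 − 2,400.00) = 154.40 + 18.8% × 700.00 = 286.00

286.00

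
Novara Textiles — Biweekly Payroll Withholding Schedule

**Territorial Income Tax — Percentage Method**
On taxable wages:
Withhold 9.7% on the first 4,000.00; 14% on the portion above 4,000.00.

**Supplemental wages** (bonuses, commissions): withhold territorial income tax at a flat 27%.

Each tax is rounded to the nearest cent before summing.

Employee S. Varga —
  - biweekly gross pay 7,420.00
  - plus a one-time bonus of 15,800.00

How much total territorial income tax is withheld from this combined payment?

Territorial Income Tax: taxable = 7,420.00
  388.00 + 14% × (7,420.00 − 4,000.00) = 388.00 + 14% × 3,420.00 = 866.80
Supplemental (27% flat on bonus): 27% × 15,800.00 = 4,266.00
Total territorial income tax: 866.80 + 4,266.00 = 5,132.80

5,132.80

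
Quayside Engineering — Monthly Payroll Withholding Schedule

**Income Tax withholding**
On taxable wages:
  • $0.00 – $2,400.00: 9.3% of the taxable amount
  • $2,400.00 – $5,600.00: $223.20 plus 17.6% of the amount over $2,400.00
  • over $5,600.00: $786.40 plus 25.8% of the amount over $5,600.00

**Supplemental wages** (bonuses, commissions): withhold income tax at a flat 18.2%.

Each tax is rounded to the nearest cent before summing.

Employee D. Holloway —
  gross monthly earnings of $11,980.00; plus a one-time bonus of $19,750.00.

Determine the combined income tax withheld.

$6,026.94

Income Tax: taxable = $11,980.00
  $786.40 + 25.8% × ($11,980.00 − $5,600.00) = $786.40 + 25.8% × $6,380.00 = $2,432.44
Supplemental (18.2% flat on bonus): 18.2% × $19,750.00 = $3,594.50
Total income tax: $2,432.44 + $3,594.50 = $6,026.94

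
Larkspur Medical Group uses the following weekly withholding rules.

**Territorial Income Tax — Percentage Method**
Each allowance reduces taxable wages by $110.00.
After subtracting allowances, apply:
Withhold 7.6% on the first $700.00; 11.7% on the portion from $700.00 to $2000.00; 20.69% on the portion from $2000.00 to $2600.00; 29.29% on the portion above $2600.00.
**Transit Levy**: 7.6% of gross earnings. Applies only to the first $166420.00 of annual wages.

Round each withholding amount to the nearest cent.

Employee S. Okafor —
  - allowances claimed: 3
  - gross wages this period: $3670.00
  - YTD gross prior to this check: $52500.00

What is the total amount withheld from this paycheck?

$825.11

Territorial Income Tax: taxable = $3670.00 − 3×$110.00 = $3340.00
  $329.44 + 29.29% × ($3340.00 − $2600.00) = $329.44 + 29.29% × $740.00 = $546.19
Transit Levy: 7.6% × $3670.00 = $278.92
Total: $546.19 + $278.92 = $825.11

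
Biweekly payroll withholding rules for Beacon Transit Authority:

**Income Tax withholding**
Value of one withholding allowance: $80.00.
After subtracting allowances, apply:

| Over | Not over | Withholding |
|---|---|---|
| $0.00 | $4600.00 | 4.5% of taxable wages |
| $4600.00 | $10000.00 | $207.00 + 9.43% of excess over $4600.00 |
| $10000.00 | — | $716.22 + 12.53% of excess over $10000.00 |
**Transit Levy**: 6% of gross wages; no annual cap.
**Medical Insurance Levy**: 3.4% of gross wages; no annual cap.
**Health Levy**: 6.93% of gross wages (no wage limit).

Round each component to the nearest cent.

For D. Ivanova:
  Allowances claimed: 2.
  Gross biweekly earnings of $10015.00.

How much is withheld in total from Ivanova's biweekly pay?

Income Tax: taxable = $10015.00 − 2×$80.00 = $9855.00
  $207.00 + 9.43% × ($9855.00 − $4600.00) = $207.00 + 9.43% × $5255.00 = $702.55
Transit Levy: 6% × $10015.00 = $600.90
Medical Insurance Levy: 3.4% × $10015.00 = $340.51
Health Levy: 6.93% × $10015.00 = $694.04
Total: $702.55 + $600.90 + $340.51 + $694.04 = $2338.00

$2338.00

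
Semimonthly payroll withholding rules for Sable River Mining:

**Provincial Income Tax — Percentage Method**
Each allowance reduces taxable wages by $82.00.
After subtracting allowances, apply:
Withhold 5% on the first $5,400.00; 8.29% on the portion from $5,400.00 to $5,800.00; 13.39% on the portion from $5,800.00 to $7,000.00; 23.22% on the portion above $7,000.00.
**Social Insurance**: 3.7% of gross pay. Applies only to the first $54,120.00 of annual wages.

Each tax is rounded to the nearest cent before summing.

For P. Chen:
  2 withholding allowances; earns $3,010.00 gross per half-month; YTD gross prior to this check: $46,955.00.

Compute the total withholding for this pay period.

Provincial Income Tax: taxable = $3,010.00 − 2×$82.00 = $2,846.00
  5% × $2,846.00 = $142.30
Social Insurance: 3.7% × $3,010.00 = $111.37
Total: $142.30 + $111.37 = $253.67

$253.67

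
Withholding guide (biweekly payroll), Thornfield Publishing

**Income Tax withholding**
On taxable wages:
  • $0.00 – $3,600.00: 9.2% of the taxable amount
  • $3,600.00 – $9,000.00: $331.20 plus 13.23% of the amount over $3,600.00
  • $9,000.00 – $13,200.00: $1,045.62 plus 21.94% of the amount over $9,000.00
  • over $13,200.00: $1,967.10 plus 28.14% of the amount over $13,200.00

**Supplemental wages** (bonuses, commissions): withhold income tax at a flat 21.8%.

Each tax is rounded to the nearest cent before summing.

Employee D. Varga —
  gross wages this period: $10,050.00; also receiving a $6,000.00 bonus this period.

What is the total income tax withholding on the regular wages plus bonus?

Income Tax: taxable = $10,050.00
  $1,045.62 + 21.94% × ($10,050.00 − $9,000.00) = $1,045.62 + 21.94% × $1,050.00 = $1,275.99
Supplemental (21.8% flat on bonus): 21.8% × $6,000.00 = $1,308.00
Total income tax: $1,275.99 + $1,308.00 = $2,583.99

$2,583.99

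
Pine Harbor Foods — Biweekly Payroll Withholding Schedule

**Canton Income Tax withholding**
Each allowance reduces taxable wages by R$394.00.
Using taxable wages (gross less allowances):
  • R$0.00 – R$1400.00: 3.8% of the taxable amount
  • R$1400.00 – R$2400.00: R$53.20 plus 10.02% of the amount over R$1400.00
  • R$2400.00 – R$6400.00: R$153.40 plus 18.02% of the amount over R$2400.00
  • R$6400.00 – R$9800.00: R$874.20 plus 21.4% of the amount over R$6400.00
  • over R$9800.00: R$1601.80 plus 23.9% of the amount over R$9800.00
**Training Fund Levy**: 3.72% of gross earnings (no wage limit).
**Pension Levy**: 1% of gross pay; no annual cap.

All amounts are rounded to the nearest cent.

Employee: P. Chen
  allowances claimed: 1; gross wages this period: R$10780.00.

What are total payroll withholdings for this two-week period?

R$2250.67

Canton Income Tax: taxable = R$10780.00 − 1×R$394.00 = R$10386.00
  R$1601.80 + 23.9% × (R$10386.00 − R$9800.00) = R$1601.80 + 23.9% × R$586.00 = R$1741.85
Training Fund Levy: 3.72% × R$10780.00 = R$401.02
Pension Levy: 1% × R$10780.00 = R$107.80
Total: R$1741.85 + R$401.02 + R$107.80 = R$2250.67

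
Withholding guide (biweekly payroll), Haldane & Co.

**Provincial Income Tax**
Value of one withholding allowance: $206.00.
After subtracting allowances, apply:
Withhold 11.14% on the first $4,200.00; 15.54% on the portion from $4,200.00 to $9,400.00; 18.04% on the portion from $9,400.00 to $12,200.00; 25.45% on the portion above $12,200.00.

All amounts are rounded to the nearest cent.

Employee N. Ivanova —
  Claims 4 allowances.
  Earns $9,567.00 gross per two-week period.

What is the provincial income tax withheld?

Provincial Income Tax: taxable = $9,567.00 − 4×$206.00 = $8,743.00
  $467.88 + 15.54% × ($8,743.00 − $4,200.00) = $467.88 + 15.54% × $4,543.00 = $1,173.86

$1,173.86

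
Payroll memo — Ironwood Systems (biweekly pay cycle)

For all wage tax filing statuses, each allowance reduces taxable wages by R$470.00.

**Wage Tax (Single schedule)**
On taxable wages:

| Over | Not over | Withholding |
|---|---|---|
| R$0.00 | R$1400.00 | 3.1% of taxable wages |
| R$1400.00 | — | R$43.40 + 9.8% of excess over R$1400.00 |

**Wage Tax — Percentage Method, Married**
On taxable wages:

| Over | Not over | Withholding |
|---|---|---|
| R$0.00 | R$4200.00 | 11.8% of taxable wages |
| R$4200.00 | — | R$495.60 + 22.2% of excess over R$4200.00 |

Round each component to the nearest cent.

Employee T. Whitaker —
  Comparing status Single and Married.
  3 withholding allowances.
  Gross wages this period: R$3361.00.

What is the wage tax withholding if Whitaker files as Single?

Wage Tax (Single): taxable = R$3361.00 − 3×R$470.00 = R$1951.00
  R$43.40 + 9.8% × (R$1951.00 − R$1400.00) = R$43.40 + 9.8% × R$551.00 = R$97.40

R$97.40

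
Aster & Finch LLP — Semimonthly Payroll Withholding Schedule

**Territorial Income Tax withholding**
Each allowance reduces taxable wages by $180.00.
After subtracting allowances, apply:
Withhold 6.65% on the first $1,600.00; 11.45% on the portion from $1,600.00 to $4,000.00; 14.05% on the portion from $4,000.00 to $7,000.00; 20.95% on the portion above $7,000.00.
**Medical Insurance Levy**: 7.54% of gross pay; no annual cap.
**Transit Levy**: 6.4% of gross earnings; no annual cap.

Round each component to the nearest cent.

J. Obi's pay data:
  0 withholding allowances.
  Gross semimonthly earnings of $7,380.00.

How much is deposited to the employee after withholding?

$5,468.92

Territorial Income Tax: taxable = $7,380.00
  $802.70 + 20.95% × ($7,380.00 − $7,000.00) = $802.70 + 20.95% × $380.00 = $882.31
Medical Insurance Levy: 7.54% × $7,380.00 = $556.45
Transit Levy: 6.4% × $7,380.00 = $472.32
Total withheld: $882.31 + $556.45 + $472.32 = $1,911.08
Net pay: $7,380.00 − $1,911.08 = $5,468.92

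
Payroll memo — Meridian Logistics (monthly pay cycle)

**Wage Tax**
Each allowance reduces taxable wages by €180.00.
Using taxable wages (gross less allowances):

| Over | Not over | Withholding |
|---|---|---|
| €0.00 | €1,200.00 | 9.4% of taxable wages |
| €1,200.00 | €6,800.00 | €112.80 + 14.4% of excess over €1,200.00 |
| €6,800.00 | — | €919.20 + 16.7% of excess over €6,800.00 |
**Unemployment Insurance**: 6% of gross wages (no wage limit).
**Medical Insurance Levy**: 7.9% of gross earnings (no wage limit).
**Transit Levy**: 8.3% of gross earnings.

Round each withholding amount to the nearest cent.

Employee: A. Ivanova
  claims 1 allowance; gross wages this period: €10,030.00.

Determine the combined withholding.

€3,655.21

Wage Tax: taxable = €10,030.00 − 1×€180.00 = €9,850.00
  €919.20 + 16.7% × (€9,850.00 − €6,800.00) = €919.20 + 16.7% × €3,050.00 = €1,428.55
Unemployment Insurance: 6% × €10,030.00 = €601.80
Medical Insurance Levy: 7.9% × €10,030.00 = €792.37
Transit Levy: 8.3% × €10,030.00 = €832.49
Total: €1,428.55 + €601.80 + €792.37 + €832.49 = €3,655.21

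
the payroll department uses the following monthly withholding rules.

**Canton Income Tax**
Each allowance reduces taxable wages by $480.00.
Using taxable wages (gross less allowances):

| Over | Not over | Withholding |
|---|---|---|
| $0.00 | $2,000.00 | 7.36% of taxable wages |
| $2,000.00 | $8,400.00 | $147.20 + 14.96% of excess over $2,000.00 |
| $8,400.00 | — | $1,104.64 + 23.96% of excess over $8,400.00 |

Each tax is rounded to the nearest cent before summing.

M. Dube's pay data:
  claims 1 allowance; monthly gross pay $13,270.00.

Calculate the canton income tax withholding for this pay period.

Canton Income Tax: taxable = $13,270.00 − 1×$480.00 = $12,790.00
  $1,104.64 + 23.96% × ($12,790.00 − $8,400.00) = $1,104.64 + 23.96% × $4,390.00 = $2,156.48

$2,156.48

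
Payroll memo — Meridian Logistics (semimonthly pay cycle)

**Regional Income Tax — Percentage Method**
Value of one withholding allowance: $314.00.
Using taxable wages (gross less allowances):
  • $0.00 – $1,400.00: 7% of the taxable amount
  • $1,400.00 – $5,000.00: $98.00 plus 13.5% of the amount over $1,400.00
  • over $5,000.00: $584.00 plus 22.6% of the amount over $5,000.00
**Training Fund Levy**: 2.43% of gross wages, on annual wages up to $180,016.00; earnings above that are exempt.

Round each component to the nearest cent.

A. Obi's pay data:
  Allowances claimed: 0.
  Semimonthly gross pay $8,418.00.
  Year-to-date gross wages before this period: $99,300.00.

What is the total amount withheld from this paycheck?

$1,561.03

Regional Income Tax: taxable = $8,418.00
  $584.00 + 22.6% × ($8,418.00 − $5,000.00) = $584.00 + 22.6% × $3,418.00 = $1,356.47
Training Fund Levy: 2.43% × $8,418.00 = $204.56
Total: $1,356.47 + $204.56 = $1,561.03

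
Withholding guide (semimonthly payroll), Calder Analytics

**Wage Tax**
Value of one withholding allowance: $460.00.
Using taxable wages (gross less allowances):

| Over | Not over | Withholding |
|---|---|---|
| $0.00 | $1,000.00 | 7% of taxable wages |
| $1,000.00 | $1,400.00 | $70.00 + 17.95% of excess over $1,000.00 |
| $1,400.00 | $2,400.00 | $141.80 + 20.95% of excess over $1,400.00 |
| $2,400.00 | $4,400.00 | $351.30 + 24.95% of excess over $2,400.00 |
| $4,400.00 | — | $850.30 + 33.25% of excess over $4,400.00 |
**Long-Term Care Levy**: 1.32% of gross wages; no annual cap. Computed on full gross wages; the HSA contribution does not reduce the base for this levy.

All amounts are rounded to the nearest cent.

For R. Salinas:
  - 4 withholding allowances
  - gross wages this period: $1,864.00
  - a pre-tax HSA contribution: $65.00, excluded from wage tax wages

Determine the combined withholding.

$24.60

Wage Tax: taxable = $1,864.00 − $65.00 − 4×$460.00 = $-41.00
  Taxable ≤ 0 → $0.00
Long-Term Care Levy: 1.32% × $1,864.00 = $24.60
Total: $0.00 + $24.60 = $24.60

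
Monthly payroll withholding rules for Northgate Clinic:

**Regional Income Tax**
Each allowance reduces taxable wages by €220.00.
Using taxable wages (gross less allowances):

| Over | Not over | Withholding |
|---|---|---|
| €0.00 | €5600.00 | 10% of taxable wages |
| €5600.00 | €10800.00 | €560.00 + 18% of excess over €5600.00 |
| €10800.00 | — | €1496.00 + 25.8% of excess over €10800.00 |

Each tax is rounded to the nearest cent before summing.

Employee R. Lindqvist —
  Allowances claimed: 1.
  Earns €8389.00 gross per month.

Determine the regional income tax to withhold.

€1022.42

Regional Income Tax: taxable = €8389.00 − 1×€220.00 = €8169.00
  €560.00 + 18% × (€8169.00 − €5600.00) = €560.00 + 18% × €2569.00 = €1022.42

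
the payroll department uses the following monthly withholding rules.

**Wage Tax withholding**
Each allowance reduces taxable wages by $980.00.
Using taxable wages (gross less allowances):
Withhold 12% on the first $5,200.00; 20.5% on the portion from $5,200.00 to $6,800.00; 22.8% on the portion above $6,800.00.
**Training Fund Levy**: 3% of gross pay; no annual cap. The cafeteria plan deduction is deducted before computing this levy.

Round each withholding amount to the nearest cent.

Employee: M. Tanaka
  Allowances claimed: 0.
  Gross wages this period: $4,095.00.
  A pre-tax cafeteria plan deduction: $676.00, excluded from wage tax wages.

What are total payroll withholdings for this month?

Wage Tax: taxable = $4,095.00 − $676.00 = $3,419.00
  12% × $3,419.00 = $410.28
Training Fund Levy: 3% × $3,419.00 = $102.57
Total: $410.28 + $102.57 = $512.85

$512.85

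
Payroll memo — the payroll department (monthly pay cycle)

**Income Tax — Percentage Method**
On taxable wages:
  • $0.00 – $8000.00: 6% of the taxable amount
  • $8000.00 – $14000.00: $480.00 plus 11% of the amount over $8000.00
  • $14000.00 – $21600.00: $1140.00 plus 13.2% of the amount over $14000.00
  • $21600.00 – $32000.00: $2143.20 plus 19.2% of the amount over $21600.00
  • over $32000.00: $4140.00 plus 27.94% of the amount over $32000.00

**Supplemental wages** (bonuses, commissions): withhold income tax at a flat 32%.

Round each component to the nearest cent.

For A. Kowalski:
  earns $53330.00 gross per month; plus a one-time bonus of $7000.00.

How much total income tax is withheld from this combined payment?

Income Tax: taxable = $53330.00
  $4140.00 + 27.94% × ($53330.00 − $32000.00) = $4140.00 + 27.94% × $21330.00 = $10099.60
Supplemental (32% flat on bonus): 32% × $7000.00 = $2240.00
Total income tax: $10099.60 + $2240.00 = $12339.60

$12339.60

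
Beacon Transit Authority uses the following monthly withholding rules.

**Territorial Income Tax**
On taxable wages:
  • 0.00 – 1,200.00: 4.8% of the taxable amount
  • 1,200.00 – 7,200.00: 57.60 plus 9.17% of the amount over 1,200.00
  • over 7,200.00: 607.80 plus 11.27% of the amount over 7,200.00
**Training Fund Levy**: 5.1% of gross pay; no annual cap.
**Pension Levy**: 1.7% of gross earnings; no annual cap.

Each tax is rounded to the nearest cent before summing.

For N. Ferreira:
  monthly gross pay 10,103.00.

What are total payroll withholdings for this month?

Territorial Income Tax: taxable = 10,103.00
  607.80 + 11.27% × (10,103.00 − 7,200.00) = 607.80 + 11.27% × 2,903.00 = 934.97
Training Fund Levy: 5.1% × 10,103.00 = 515.25
Pension Levy: 1.7% × 10,103.00 = 171.75
Total: 934.97 + 515.25 + 171.75 = 1,621.97

1,621.97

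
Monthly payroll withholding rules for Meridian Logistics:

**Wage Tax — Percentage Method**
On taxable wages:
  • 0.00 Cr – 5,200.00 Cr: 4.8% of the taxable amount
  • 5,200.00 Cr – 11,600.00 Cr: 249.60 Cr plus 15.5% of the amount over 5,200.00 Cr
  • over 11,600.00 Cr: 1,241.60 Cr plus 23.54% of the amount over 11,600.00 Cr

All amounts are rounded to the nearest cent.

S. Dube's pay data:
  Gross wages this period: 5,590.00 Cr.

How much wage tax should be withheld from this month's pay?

Wage Tax: taxable = 5,590.00 Cr
  249.60 Cr + 15.5% × (5,590.00 Cr − 5,200.00 Cr) = 249.60 Cr + 15.5% × 390.00 Cr = 310.05 Cr

310.05 Cr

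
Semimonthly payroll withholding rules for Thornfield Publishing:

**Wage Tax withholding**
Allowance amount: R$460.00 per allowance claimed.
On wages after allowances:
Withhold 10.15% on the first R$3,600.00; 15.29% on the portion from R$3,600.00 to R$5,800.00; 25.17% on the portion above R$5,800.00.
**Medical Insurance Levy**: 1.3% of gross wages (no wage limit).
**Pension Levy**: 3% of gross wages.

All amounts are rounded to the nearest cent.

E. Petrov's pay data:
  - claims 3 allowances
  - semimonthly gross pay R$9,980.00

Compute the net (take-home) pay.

R$8,144.32

Wage Tax: taxable = R$9,980.00 − 3×R$460.00 = R$8,600.00
  R$701.78 + 25.17% × (R$8,600.00 − R$5,800.00) = R$701.78 + 25.17% × R$2,800.00 = R$1,406.54
Medical Insurance Levy: 1.3% × R$9,980.00 = R$129.74
Pension Levy: 3% × R$9,980.00 = R$299.40
Total withheld: R$1,406.54 + R$129.74 + R$299.40 = R$1,835.68
Net pay: R$9,980.00 − R$1,835.68 = R$8,144.32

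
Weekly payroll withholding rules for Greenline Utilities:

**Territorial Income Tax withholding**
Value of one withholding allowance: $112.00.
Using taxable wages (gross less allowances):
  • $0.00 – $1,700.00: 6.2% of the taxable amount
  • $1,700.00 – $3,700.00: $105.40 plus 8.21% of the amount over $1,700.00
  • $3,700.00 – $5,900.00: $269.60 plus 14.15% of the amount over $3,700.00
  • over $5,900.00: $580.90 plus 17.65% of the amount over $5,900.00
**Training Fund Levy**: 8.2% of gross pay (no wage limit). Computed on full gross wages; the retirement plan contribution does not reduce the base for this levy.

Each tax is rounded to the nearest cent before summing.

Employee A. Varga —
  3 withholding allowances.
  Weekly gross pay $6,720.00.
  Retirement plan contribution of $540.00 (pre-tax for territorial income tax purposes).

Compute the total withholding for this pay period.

Territorial Income Tax: taxable = $6,720.00 − $540.00 − 3×$112.00 = $5,844.00
  $269.60 + 14.15% × ($5,844.00 − $3,700.00) = $269.60 + 14.15% × $2,144.00 = $572.98
Training Fund Levy: 8.2% × $6,720.00 = $551.04
Total: $572.98 + $551.04 = $1,124.02

$1,124.02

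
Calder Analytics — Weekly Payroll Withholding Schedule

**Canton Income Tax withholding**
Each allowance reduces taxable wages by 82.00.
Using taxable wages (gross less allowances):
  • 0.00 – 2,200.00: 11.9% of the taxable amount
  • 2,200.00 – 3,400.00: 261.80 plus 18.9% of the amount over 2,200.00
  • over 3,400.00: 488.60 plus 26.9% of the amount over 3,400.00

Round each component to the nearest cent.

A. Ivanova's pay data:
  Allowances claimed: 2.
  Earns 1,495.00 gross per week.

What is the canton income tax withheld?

158.39

Canton Income Tax: taxable = 1,495.00 − 2×82.00 = 1,331.00
  11.9% × 1,331.00 = 158.39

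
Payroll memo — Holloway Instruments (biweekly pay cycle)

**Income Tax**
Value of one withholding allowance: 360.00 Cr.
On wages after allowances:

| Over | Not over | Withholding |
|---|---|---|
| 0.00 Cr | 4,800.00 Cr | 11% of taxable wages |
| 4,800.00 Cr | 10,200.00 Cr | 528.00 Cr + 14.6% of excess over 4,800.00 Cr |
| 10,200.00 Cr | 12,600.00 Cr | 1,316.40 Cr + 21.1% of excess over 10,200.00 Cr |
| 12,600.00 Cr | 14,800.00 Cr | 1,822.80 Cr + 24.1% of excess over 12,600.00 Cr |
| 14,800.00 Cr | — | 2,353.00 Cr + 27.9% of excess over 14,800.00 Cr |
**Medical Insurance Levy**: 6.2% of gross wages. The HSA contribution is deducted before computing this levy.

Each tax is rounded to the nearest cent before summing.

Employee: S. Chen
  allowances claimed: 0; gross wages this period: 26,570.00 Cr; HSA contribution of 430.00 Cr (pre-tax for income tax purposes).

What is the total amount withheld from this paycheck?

Income Tax: taxable = 26,570.00 Cr − 430.00 Cr = 26,140.00 Cr
  2,353.00 Cr + 27.9% × (26,140.00 Cr − 14,800.00 Cr) = 2,353.00 Cr + 27.9% × 11,340.00 Cr = 5,516.86 Cr
Medical Insurance Levy: 6.2% × 26,140.00 Cr = 1,620.68 Cr
Total: 5,516.86 Cr + 1,620.68 Cr = 7,137.54 Cr

7,137.54 Cr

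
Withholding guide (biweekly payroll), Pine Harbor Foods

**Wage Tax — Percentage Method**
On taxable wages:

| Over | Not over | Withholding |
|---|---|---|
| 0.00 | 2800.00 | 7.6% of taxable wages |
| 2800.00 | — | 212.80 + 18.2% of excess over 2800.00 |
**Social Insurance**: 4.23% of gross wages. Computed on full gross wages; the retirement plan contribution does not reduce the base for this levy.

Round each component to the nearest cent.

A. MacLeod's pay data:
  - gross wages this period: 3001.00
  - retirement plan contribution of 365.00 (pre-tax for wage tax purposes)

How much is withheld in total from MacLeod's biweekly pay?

327.28

Wage Tax: taxable = 3001.00 − 365.00 = 2636.00
  7.6% × 2636.00 = 200.34
Social Insurance: 4.23% × 3001.00 = 126.94
Total: 200.34 + 126.94 = 327.28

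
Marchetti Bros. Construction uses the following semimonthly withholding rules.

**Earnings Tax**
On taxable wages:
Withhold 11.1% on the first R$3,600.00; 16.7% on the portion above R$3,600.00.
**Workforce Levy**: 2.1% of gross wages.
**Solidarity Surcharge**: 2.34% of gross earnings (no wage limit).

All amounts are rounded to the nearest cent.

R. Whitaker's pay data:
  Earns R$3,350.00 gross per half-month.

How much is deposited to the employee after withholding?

Earnings Tax: taxable = R$3,350.00
  11.1% × R$3,350.00 = R$371.85
Workforce Levy: 2.1% × R$3,350.00 = R$70.35
Solidarity Surcharge: 2.34% × R$3,350.00 = R$78.39
Total withheld: R$371.85 + R$70.35 + R$78.39 = R$520.59
Net pay: R$3,350.00 − R$520.59 = R$2,829.41

R$2,829.41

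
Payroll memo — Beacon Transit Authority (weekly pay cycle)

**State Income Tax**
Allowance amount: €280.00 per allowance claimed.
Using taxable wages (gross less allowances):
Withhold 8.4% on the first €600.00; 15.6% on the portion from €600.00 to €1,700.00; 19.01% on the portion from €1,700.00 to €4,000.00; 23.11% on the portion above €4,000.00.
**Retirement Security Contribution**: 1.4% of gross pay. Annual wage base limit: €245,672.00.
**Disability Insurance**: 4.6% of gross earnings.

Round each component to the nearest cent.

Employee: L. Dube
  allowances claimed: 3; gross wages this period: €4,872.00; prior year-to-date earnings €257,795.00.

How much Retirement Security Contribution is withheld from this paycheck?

Retirement Security Contribution: YTD €257,795.00 ≥ cap €245,672.00 → €0.00

€0.00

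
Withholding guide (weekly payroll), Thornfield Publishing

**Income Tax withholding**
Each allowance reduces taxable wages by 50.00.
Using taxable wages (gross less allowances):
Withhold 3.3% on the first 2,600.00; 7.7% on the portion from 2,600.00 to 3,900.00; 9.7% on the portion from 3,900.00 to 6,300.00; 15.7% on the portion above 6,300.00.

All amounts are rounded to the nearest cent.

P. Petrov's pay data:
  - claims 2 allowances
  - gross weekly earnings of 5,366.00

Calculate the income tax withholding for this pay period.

Income Tax: taxable = 5,366.00 − 2×50.00 = 5,266.00
  185.90 + 9.7% × (5,266.00 − 3,900.00) = 185.90 + 9.7% × 1,366.00 = 318.40

318.40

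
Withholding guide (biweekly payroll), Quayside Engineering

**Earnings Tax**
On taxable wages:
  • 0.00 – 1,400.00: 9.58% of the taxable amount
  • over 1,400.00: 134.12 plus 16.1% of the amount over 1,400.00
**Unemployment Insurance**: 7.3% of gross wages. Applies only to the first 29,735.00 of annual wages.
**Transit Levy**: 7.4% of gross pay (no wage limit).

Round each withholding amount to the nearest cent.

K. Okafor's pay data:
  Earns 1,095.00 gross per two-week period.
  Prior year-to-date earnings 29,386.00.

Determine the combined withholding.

Earnings Tax: taxable = 1,095.00
  9.58% × 1,095.00 = 104.90
Unemployment Insurance: cap 29,735.00 − YTD 29,386.00 = 349.00 subject; 7.3% × 349.00 = 25.48
Transit Levy: 7.4% × 1,095.00 = 81.03
Total: 104.90 + 25.48 + 81.03 = 211.41

211.41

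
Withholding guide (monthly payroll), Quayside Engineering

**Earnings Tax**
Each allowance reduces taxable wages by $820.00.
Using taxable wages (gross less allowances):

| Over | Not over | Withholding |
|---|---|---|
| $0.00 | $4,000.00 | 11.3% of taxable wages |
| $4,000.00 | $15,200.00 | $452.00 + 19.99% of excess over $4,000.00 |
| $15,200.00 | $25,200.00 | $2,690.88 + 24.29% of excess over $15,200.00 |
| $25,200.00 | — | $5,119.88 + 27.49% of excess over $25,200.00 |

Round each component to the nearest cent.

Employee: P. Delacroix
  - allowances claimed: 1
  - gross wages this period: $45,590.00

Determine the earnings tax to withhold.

Earnings Tax: taxable = $45,590.00 − 1×$820.00 = $44,770.00
  $5,119.88 + 27.49% × ($44,770.00 − $25,200.00) = $5,119.88 + 27.49% × $19,570.00 = $10,499.67

$10,499.67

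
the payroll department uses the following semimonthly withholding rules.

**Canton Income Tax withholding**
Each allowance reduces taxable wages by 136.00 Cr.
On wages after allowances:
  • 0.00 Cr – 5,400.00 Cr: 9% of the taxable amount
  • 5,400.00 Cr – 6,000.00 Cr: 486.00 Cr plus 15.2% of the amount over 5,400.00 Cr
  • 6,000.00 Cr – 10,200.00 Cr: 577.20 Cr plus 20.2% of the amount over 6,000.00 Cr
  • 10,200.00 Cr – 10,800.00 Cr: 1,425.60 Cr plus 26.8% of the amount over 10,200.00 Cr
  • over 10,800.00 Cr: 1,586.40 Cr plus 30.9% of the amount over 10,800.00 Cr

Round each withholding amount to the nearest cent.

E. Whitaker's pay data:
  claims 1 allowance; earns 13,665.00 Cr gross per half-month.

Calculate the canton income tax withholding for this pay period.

Canton Income Tax: taxable = 13,665.00 Cr − 1×136.00 Cr = 13,529.00 Cr
  1,586.40 Cr + 30.9% × (13,529.00 Cr − 10,800.00 Cr) = 1,586.40 Cr + 30.9% × 2,729.00 Cr = 2,429.66 Cr

2,429.66 Cr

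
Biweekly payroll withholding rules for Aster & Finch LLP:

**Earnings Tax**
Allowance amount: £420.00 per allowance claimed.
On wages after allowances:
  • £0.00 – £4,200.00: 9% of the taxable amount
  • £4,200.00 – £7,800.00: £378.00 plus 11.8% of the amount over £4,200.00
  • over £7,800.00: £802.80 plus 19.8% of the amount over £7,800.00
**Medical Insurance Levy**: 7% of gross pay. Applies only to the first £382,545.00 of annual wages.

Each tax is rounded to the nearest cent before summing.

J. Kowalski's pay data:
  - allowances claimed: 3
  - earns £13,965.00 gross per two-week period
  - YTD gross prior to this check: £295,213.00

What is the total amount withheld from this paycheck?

£2,751.54

Earnings Tax: taxable = £13,965.00 − 3×£420.00 = £12,705.00
  £802.80 + 19.8% × (£12,705.00 − £7,800.00) = £802.80 + 19.8% × £4,905.00 = £1,773.99
Medical Insurance Levy: 7% × £13,965.00 = £977.55
Total: £1,773.99 + £977.55 = £2,751.54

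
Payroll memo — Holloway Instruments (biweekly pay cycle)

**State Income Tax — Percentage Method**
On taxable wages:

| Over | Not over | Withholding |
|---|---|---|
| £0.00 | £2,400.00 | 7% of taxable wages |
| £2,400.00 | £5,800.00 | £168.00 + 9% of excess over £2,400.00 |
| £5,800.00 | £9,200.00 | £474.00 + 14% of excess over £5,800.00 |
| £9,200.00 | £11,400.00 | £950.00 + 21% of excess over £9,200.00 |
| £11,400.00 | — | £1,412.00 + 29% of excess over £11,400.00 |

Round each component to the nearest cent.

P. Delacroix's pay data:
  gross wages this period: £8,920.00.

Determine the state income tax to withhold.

State Income Tax: taxable = £8,920.00
  £474.00 + 14% × (£8,920.00 − £5,800.00) = £474.00 + 14% × £3,120.00 = £910.80

£910.80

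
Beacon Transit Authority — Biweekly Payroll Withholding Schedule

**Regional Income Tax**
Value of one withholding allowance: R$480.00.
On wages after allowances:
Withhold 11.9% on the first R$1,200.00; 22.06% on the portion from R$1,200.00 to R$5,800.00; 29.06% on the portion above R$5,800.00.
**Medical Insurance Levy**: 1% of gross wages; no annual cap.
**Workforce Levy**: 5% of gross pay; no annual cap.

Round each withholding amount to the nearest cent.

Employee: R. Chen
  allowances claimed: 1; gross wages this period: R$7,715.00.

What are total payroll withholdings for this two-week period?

Regional Income Tax: taxable = R$7,715.00 − 1×R$480.00 = R$7,235.00
  R$1,157.56 + 29.06% × (R$7,235.00 − R$5,800.00) = R$1,157.56 + 29.06% × R$1,435.00 = R$1,574.57
Medical Insurance Levy: 1% × R$7,715.00 = R$77.15
Workforce Levy: 5% × R$7,715.00 = R$385.75
Total: R$1,574.57 + R$77.15 + R$385.75 = R$2,037.47

R$2,037.47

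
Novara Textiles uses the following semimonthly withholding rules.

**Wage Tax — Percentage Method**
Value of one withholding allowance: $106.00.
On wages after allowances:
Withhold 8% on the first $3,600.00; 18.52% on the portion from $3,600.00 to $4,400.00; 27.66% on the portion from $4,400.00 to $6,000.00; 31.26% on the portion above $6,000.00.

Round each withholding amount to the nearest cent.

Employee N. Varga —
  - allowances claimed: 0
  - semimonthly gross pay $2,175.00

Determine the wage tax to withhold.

Wage Tax: taxable = $2,175.00
  8% × $2,175.00 = $174.00

$174.00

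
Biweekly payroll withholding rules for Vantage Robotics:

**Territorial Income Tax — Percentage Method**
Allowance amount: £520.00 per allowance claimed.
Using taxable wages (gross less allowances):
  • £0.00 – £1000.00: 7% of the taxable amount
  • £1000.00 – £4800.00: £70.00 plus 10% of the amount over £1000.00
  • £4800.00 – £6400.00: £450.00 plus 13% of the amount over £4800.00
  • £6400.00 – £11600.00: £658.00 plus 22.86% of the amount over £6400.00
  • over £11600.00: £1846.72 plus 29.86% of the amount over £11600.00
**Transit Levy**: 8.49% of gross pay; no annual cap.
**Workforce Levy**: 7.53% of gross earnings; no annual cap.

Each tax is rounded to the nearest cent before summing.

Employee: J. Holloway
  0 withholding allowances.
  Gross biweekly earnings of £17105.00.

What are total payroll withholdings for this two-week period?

£6230.73

Territorial Income Tax: taxable = £17105.00
  £1846.72 + 29.86% × (£17105.00 − £11600.00) = £1846.72 + 29.86% × £5505.00 = £3490.51
Transit Levy: 8.49% × £17105.00 = £1452.21
Workforce Levy: 7.53% × £17105.00 = £1288.01
Total: £3490.51 + £1452.21 + £1288.01 = £6230.73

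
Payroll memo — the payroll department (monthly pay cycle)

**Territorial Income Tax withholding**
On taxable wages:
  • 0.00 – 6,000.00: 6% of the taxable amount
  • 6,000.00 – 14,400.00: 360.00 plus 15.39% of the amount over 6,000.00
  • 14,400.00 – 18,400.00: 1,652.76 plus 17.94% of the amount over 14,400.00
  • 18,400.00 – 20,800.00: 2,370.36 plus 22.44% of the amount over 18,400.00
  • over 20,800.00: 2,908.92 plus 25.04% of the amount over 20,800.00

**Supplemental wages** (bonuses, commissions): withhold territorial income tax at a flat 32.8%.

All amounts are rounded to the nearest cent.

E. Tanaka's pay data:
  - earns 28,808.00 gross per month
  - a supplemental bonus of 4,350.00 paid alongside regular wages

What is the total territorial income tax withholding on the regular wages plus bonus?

Territorial Income Tax: taxable = 28,808.00
  2,908.92 + 25.04% × (28,808.00 − 20,800.00) = 2,908.92 + 25.04% × 8,008.00 = 4,914.12
Supplemental (32.8% flat on bonus): 32.8% × 4,350.00 = 1,426.80
Total territorial income tax: 4,914.12 + 1,426.80 = 6,340.92

6,340.92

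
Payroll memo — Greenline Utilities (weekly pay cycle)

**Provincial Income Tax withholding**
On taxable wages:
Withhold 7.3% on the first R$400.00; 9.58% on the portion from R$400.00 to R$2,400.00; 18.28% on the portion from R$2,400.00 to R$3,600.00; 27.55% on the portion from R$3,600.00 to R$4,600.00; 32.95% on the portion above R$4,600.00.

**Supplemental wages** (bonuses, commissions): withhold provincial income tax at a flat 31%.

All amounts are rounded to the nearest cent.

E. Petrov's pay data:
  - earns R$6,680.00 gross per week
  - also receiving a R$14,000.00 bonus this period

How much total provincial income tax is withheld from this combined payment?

R$5,741.02

Provincial Income Tax: taxable = R$6,680.00
  R$715.66 + 32.95% × (R$6,680.00 − R$4,600.00) = R$715.66 + 32.95% × R$2,080.00 = R$1,401.02
Supplemental (31% flat on bonus): 31% × R$14,000.00 = R$4,340.00
Total provincial income tax: R$1,401.02 + R$4,340.00 = R$5,741.02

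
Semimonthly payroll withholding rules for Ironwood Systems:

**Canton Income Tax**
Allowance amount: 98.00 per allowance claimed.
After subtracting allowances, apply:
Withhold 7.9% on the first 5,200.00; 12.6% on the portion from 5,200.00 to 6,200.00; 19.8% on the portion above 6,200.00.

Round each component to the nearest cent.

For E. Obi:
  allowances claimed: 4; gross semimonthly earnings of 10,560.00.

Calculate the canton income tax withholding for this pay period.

Canton Income Tax: taxable = 10,560.00 − 4×98.00 = 10,168.00
  536.80 + 19.8% × (10,168.00 − 6,200.00) = 536.80 + 19.8% × 3,968.00 = 1,322.46

1,322.46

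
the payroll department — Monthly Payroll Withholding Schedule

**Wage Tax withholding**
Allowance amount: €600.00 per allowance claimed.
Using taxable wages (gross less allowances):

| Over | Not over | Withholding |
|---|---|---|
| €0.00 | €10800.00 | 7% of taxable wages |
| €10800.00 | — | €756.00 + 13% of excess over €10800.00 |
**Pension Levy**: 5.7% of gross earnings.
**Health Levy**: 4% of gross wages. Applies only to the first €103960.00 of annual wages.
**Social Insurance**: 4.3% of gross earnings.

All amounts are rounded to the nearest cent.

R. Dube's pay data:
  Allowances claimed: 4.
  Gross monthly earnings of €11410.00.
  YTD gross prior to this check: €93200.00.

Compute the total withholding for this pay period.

Wage Tax: taxable = €11410.00 − 4×€600.00 = €9010.00
  7% × €9010.00 = €630.70
Pension Levy: 5.7% × €11410.00 = €650.37
Health Levy: cap €103960.00 − YTD €93200.00 = €10760.00 subject; 4% × €10760.00 = €430.40
Social Insurance: 4.3% × €11410.00 = €490.63
Total: €630.70 + €650.37 + €430.40 + €490.63 = €2202.10

€2202.10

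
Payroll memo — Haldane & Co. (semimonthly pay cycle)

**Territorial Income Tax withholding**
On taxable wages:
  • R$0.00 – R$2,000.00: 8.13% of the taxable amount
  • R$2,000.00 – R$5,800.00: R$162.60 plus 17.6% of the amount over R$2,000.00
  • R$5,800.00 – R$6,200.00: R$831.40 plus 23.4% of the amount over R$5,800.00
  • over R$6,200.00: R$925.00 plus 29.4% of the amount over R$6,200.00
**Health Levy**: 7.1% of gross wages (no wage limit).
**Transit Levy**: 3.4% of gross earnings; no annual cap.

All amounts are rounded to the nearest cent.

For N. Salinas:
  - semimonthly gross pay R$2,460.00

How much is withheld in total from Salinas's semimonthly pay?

R$501.86

Territorial Income Tax: taxable = R$2,460.00
  R$162.60 + 17.6% × (R$2,460.00 − R$2,000.00) = R$162.60 + 17.6% × R$460.00 = R$243.56
Health Levy: 7.1% × R$2,460.00 = R$174.66
Transit Levy: 3.4% × R$2,460.00 = R$83.64
Total: R$243.56 + R$174.66 + R$83.64 = R$501.86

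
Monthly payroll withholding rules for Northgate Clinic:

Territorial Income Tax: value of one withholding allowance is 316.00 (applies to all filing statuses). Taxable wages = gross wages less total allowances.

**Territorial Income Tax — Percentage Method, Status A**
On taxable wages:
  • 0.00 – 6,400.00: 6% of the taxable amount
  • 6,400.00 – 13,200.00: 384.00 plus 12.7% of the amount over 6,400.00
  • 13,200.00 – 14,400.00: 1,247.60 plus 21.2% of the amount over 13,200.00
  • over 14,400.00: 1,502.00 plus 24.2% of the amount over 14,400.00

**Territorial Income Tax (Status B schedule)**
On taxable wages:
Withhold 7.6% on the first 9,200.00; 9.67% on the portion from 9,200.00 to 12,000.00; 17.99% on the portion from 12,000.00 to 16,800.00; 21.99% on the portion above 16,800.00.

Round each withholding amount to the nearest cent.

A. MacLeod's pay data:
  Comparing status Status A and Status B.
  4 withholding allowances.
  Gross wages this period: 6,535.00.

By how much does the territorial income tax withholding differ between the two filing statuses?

84.34

Territorial Income Tax (Status A): taxable = 6,535.00 − 4×316.00 = 5,271.00
  6% × 5,271.00 = 316.26
Territorial Income Tax (Status B): taxable = 6,535.00 − 4×316.00 = 5,271.00
  7.6% × 5,271.00 = 400.60
Difference: |316.26 − 400.60| = 84.34 (higher under Status B)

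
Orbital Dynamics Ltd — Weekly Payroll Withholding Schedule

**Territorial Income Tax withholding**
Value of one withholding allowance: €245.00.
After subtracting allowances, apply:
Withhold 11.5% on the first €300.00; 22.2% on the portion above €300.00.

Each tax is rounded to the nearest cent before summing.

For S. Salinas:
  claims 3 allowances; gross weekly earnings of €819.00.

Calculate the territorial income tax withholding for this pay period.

€9.66

Territorial Income Tax: taxable = €819.00 − 3×€245.00 = €84.00
  11.5% × €84.00 = €9.66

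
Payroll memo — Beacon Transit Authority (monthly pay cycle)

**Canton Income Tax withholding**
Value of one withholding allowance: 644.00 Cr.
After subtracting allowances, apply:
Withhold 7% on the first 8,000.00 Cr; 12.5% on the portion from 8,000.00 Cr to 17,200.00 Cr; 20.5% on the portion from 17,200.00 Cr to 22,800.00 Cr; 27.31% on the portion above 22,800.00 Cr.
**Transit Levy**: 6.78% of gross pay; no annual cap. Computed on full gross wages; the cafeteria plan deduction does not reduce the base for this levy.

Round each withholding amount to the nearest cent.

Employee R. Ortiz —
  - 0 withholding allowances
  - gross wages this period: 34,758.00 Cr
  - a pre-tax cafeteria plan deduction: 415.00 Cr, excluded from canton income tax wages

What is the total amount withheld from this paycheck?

8,366.98 Cr

Canton Income Tax: taxable = 34,758.00 Cr − 415.00 Cr = 34,343.00 Cr
  2,858.00 Cr + 27.31% × (34,343.00 Cr − 22,800.00 Cr) = 2,858.00 Cr + 27.31% × 11,543.00 Cr = 6,010.39 Cr
Transit Levy: 6.78% × 34,758.00 Cr = 2,356.59 Cr
Total: 6,010.39 Cr + 2,356.59 Cr = 8,366.98 Cr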